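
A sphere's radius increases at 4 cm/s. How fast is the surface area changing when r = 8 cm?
256π cm²/s

S = 4πr²
dS/dt = dS/dr · dr/dt = 8πr · 4
At r = 8: dS/dt = 256π cm²/s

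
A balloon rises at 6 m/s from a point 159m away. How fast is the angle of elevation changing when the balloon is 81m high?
0.02996 rad/s

tan(θ) = y/159
sec²(θ) · dθ/dt = (1/159) · dy/dt
dθ/dt = cos²(θ)/159 · 6 = 159/(159² + 81²) · 6
dθ/dt = 0.02996 rad/s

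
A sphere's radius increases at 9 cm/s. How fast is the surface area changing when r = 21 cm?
1512π cm²/s

S = 4πr²
dS/dt = dS/dr · dr/dt = 8πr · 9
At r = 21: dS/dt = 1512π cm²/s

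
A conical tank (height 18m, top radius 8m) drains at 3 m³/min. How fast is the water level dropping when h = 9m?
3/(16π) ≈ 0.05968 m/min

r/h = 8/18, so r = (4/9)h
V = (1/3)πr²h = (1/3)π((4/9)h)²h = (16/243)πh³
dV/dh = (16/81)πh²
dh/dt = (dV/dt)/(dV/dh) = -3/((16/81)π·9²) = -3/(16π) m/min
The level is dropping at 3/(16π) ≈ 0.05968 m/min.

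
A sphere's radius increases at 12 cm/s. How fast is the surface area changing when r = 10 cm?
960π cm²/s

S = 4πr²
dS/dt = dS/dr · dr/dt = 8πr · 12
At r = 10: dS/dt = 960π cm²/s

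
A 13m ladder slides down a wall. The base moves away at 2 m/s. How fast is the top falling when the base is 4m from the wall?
8√17/51 ≈ 0.6468 m/s

x² + y² = 13²
2x·dx/dt + 2y·dy/dt = 0
dy/dt = -x/y · dx/dt = -4/(3√17) · 2 = -8√17/51 m/s
The top is descending at 8√17/51 ≈ 0.6468 m/s.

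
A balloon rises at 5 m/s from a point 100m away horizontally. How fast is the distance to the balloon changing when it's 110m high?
55√221/221 ≈ 3.7 m/s

z² = 100² + y²
z = √(100² + 110²) = 10√221
dz/dt = y/z · dy/dt = 110/(10√221) · 5 = 55√221/221 ≈ 3.7 m/s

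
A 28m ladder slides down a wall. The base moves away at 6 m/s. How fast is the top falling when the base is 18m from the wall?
54√115/115 ≈ 5.036 m/s

x² + y² = 28²
2x·dx/dt + 2y·dy/dt = 0
dy/dt = -x/y · dx/dt = -18/(2√115) · 6 = -54√115/115 m/s
The top is descending at 54√115/115 ≈ 5.036 m/s.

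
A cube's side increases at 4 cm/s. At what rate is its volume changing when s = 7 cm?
588 cm³/s

V = s³
dV/dt = 3s² · ds/dt = 3·7²·4 = 588 cm³/s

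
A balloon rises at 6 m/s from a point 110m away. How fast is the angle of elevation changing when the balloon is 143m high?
0.020277 rad/s

tan(θ) = y/110
sec²(θ) · dθ/dt = (1/110) · dy/dt
dθ/dt = cos²(θ)/110 · 6 = 110/(110² + 143²) · 6
dθ/dt = 0.020277 rad/s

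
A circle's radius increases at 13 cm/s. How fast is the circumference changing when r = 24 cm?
26π cm/s

C = 2πr
dC/dt = 2π · dr/dt = 2π · 13 = 26π cm/s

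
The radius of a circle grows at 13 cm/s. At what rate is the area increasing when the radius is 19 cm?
494π cm²/s

A = πr²
dA/dt = 2πr · dr/dt = 2π(19)(13) = 494π cm²/s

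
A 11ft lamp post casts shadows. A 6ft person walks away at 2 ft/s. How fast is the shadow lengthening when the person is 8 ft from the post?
12/5 ft/s

By similar triangles: 11/(x+s) = 6/s
Solving: s = 6x/5
ds/dt = 6/5 · dx/dt = 6/5 · 2 = 12/5 ft/s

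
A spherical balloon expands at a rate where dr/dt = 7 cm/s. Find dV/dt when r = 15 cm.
6300π cm³/s

V = (4/3)πr³
dV/dt = dV/dr · dr/dt = 4πr² · 7
At r = 15: dV/dt = 6300π cm³/s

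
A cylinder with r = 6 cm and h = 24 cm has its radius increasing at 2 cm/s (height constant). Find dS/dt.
144π cm²/s

S = 2πrh + 2πr² (lateral + bases)
dS/dt = (2πh + 4πr)·dr/dt = (2π·24 + 4π·6)·2
= 144π cm²/s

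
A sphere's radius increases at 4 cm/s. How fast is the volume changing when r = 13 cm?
2704π cm³/s

V = (4/3)πr³
dV/dt = dV/dr · dr/dt = 4πr² · 4
At r = 13: dV/dt = 2704π cm³/s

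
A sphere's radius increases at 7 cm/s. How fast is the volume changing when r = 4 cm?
448π cm³/s

V = (4/3)πr³
dV/dt = dV/dr · dr/dt = 4πr² · 7
At r = 4: dV/dt = 448π cm³/s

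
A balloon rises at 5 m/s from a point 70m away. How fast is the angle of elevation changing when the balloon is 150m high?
0.012774 rad/s

tan(θ) = y/70
sec²(θ) · dθ/dt = (1/70) · dy/dt
dθ/dt = cos²(θ)/70 · 5 = 70/(70² + 150²) · 5
dθ/dt = 0.012774 rad/s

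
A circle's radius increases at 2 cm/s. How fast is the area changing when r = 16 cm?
64π cm²/s

A = πr²
dA/dt = 2πr · dr/dt = 2π(16)(2) = 64π cm²/s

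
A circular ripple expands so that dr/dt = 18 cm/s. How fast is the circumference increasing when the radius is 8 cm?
36π cm/s

C = 2πr
dC/dt = 2π · dr/dt = 2π · 18 = 36π cm/s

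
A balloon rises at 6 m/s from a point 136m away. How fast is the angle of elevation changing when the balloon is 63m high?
0.036323 rad/s

tan(θ) = y/136
sec²(θ) · dθ/dt = (1/136) · dy/dt
dθ/dt = cos²(θ)/136 · 6 = 136/(136² + 63²) · 6
dθ/dt = 0.036323 rad/s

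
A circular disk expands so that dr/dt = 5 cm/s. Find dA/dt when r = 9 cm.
90π cm²/s

A = πr²
dA/dt = 2πr · dr/dt = 2π(9)(5) = 90π cm²/s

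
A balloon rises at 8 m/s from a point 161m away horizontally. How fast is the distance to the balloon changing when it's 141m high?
564√45802/22901 ≈ 5.271 m/s

z² = 161² + y²
z = √(161² + 141²) = √45802
dz/dt = y/z · dy/dt = 141/√45802 · 8 = 564√45802/22901 ≈ 5.271 m/s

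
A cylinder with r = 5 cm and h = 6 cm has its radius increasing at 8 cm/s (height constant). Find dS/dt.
256π cm²/s

S = 2πrh + 2πr² (lateral + bases)
dS/dt = (2πh + 4πr)·dr/dt = (2π·6 + 4π·5)·8
= 256π cm²/s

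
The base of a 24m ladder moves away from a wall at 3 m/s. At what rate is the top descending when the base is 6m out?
√15/5 ≈ 0.7746 m/s

x² + y² = 24²
2x·dx/dt + 2y·dy/dt = 0
dy/dt = -x/y · dx/dt = -6/(6√15) · 3 = -√15/5 m/s
The top is descending at √15/5 ≈ 0.7746 m/s.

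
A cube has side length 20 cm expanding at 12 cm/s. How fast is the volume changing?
14400 cm³/s

V = s³
dV/dt = 3s² · ds/dt = 3·20²·12 = 14400 cm³/s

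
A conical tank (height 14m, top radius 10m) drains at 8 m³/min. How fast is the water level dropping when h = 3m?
392/(225π) ≈ 0.5546 m/min

r/h = 10/14, so r = (5/7)h
V = (1/3)πr²h = (1/3)π((5/7)h)²h = (25/147)πh³
dV/dh = (25/49)πh²
dh/dt = (dV/dt)/(dV/dh) = -8/((25/49)π·3²) = -392/(225π) m/min
The level is dropping at 392/(225π) ≈ 0.5546 m/min.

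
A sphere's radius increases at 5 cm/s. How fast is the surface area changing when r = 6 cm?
240π cm²/s

S = 4πr²
dS/dt = dS/dr · dr/dt = 8πr · 5
At r = 6: dS/dt = 240π cm²/s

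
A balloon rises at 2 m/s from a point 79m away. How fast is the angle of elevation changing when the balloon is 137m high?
0.006317 rad/s

tan(θ) = y/79
sec²(θ) · dθ/dt = (1/79) · dy/dt
dθ/dt = cos²(θ)/79 · 2 = 79/(79² + 137²) · 2
dθ/dt = 0.006317 rad/s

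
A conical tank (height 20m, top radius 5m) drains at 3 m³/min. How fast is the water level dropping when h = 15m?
16/(75π) ≈ 0.06791 m/min

r/h = 5/20, so r = (1/4)h
V = (1/3)πr²h = (1/3)π((1/4)h)²h = (1/48)πh³
dV/dh = (1/16)πh²
dh/dt = (dV/dt)/(dV/dh) = -3/((1/16)π·15²) = -16/(75π) m/min
The level is dropping at 16/(75π) ≈ 0.06791 m/min.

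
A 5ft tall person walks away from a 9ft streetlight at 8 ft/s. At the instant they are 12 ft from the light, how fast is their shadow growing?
10 ft/s

By similar triangles: 9/(x+s) = 5/s
Solving: s = 5x/4
ds/dt = 5/4 · dx/dt = 5/4 · 8 = 10 ft/s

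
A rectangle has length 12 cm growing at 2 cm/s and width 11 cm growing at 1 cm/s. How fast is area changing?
34 cm²/s

A = lw
dA/dt = w·dl/dt + l·dw/dt = 11·2 + 12·1 = 34 cm²/s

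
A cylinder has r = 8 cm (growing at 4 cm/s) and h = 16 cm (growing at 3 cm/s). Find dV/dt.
1216π cm³/s

V = πr²h
dV/dt = 2πrh·dr/dt + πr²·dh/dt
= 2π(8)(16)(4) + π(8)²(3)
= 1216π cm³/s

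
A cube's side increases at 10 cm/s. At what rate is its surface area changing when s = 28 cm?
3360 cm²/s

A = 6s²
dA/dt = 12s · ds/dt = 12·28·10 = 3360 cm²/s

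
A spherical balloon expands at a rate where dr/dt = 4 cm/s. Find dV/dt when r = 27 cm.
11664π cm³/s

V = (4/3)πr³
dV/dt = dV/dr · dr/dt = 4πr² · 4
At r = 27: dV/dt = 11664π cm³/s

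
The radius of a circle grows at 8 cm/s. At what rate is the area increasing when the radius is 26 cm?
416π cm²/s

A = πr²
dA/dt = 2πr · dr/dt = 2π(26)(8) = 416π cm²/s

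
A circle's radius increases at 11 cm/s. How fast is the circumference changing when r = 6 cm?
22π cm/s

C = 2πr
dC/dt = 2π · dr/dt = 2π · 11 = 22π cm/s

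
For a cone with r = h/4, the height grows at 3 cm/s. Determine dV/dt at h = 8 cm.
12π cm³/s

V = (1/3)π(h/4)²h = πh³/48
dV/dt = πh²/16 · 3
At h = 8: dV/dt = 12π cm³/s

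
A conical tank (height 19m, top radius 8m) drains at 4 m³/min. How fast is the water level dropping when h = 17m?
361/(4624π) ≈ 0.02485 m/min

r/h = 8/19, so r = (8/19)h
V = (1/3)πr²h = (1/3)π((8/19)h)²h = (64/1083)πh³
dV/dh = (64/361)πh²
dh/dt = (dV/dt)/(dV/dh) = -4/((64/361)π·17²) = -361/(4624π) m/min
The level is dropping at 361/(4624π) ≈ 0.02485 m/min.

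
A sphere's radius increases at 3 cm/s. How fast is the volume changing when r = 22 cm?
5808π cm³/s

V = (4/3)πr³
dV/dt = dV/dr · dr/dt = 4πr² · 3
At r = 22: dV/dt = 5808π cm³/s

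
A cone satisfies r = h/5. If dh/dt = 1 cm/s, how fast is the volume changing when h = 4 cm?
16π/25 cm³/s

V = (1/3)π(h/5)²h = πh³/75
dV/dt = πh²/25 · 1
At h = 4: dV/dt = 16π/25 cm³/s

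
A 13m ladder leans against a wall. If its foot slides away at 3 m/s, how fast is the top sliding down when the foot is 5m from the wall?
5/4 = 1.25 m/s

x² + y² = 13²
2x·dx/dt + 2y·dy/dt = 0
dy/dt = -x/y · dx/dt = -5/12 · 3 = -5/4 m/s
The top is descending at 5/4 = 1.25 m/s.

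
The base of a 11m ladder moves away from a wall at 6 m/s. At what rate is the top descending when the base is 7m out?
7√2/2 ≈ 4.95 m/s

x² + y² = 11²
2x·dx/dt + 2y·dy/dt = 0
dy/dt = -x/y · dx/dt = -7/(6√2) · 6 = -7√2/2 m/s
The top is descending at 7√2/2 ≈ 4.95 m/s.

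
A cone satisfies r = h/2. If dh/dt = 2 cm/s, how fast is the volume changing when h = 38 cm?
722π cm³/s

V = (1/3)π(h/2)²h = πh³/12
dV/dt = πh²/4 · 2
At h = 38: dV/dt = 722π cm³/s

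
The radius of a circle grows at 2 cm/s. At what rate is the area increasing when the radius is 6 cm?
24π cm²/s

A = πr²
dA/dt = 2πr · dr/dt = 2π(6)(2) = 24π cm²/s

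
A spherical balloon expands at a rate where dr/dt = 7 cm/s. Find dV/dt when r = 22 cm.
13552π cm³/s

V = (4/3)πr³
dV/dt = dV/dr · dr/dt = 4πr² · 7
At r = 22: dV/dt = 13552π cm³/s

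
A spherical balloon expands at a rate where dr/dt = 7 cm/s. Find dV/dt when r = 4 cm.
448π cm³/s

V = (4/3)πr³
dV/dt = dV/dr · dr/dt = 4πr² · 7
At r = 4: dV/dt = 448π cm³/s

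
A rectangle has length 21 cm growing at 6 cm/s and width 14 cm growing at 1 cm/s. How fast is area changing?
105 cm²/s

A = lw
dA/dt = w·dl/dt + l·dw/dt = 14·6 + 21·1 = 105 cm²/s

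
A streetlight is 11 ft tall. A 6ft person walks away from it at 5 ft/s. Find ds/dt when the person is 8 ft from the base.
6 ft/s

By similar triangles: 11/(x+s) = 6/s
Solving: s = 6x/5
ds/dt = 6/5 · dx/dt = 6/5 · 5 = 6 ft/s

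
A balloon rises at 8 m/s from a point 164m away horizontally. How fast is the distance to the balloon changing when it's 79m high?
632√33137/33137 ≈ 3.472 m/s

z² = 164² + y²
z = √(164² + 79²) = √33137
dz/dt = y/z · dy/dt = 79/√33137 · 8 = 632√33137/33137 ≈ 3.472 m/s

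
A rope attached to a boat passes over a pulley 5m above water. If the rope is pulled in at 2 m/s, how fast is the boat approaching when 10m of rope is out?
4√3/3 ≈ 2.309 m/s

rope² = x² + 5²
x = √(10² - 5²) = 5√3
dx/dt = (rope/x) · d(rope)/dt = (10/(5√3)) · (-2) = -4√3/3 m/s
The boat approaches at 4√3/3 ≈ 2.309 m/s.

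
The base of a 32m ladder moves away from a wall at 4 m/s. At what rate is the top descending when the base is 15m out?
60√799/799 ≈ 2.123 m/s

x² + y² = 32²
2x·dx/dt + 2y·dy/dt = 0
dy/dt = -x/y · dx/dt = -15/√799 · 4 = -60√799/799 m/s
The top is descending at 60√799/799 ≈ 2.123 m/s.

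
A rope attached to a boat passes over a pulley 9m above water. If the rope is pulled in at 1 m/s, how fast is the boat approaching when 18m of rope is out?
2√3/3 ≈ 1.155 m/s

rope² = x² + 9²
x = √(18² - 9²) = 9√3
dx/dt = (rope/x) · d(rope)/dt = (18/(9√3)) · (-1) = -2√3/3 m/s
The boat approaches at 2√3/3 ≈ 1.155 m/s.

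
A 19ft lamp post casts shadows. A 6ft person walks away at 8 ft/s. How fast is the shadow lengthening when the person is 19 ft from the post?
48/13 ft/s

By similar triangles: 19/(x+s) = 6/s
Solving: s = 6x/13
ds/dt = 6/13 · dx/dt = 6/13 · 8 = 48/13 ft/s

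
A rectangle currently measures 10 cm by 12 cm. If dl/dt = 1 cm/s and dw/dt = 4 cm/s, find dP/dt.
10 cm/s

P = 2(l + w)
dP/dt = 2(dl/dt + dw/dt) = 2(1 + 4) = 10 cm/s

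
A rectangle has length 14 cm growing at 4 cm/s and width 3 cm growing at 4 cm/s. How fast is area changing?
68 cm²/s

A = lw
dA/dt = w·dl/dt + l·dw/dt = 3·4 + 14·4 = 68 cm²/s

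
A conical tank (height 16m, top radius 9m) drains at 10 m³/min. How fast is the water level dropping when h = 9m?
2560/(6561π) ≈ 0.1242 m/min

r/h = 9/16, so r = (9/16)h
V = (1/3)πr²h = (1/3)π((9/16)h)²h = (27/256)πh³
dV/dh = (81/256)πh²
dh/dt = (dV/dt)/(dV/dh) = -10/((81/256)π·9²) = -2560/(6561π) m/min
The level is dropping at 2560/(6561π) ≈ 0.1242 m/min.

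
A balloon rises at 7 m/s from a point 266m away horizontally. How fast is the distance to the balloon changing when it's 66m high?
231√18778/18778 ≈ 1.686 m/s

z² = 266² + y²
z = √(266² + 66²) = 2√18778
dz/dt = y/z · dy/dt = 66/(2√18778) · 7 = 231√18778/18778 ≈ 1.686 m/s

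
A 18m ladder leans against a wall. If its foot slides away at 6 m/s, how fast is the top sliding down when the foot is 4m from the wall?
12√77/77 ≈ 1.368 m/s

x² + y² = 18²
2x·dx/dt + 2y·dy/dt = 0
dy/dt = -x/y · dx/dt = -4/(2√77) · 6 = -12√77/77 m/s
The top is descending at 12√77/77 ≈ 1.368 m/s.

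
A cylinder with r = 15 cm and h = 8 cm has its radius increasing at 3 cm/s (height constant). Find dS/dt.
228π cm²/s

S = 2πrh + 2πr² (lateral + bases)
dS/dt = (2πh + 4πr)·dr/dt = (2π·8 + 4π·15)·3
= 228π cm²/s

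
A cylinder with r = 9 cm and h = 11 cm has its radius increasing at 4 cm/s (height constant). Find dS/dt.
232π cm²/s

S = 2πrh + 2πr² (lateral + bases)
dS/dt = (2πh + 4πr)·dr/dt = (2π·11 + 4π·9)·4
= 232π cm²/s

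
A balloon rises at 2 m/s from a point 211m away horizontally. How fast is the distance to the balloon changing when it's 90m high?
180√52621/52621 ≈ 0.7847 m/s

z² = 211² + y²
z = √(211² + 90²) = √52621
dz/dt = y/z · dy/dt = 90/√52621 · 2 = 180√52621/52621 ≈ 0.7847 m/s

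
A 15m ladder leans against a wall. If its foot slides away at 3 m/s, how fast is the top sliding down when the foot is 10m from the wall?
6√5/5 ≈ 2.683 m/s

x² + y² = 15²
2x·dx/dt + 2y·dy/dt = 0
dy/dt = -x/y · dx/dt = -10/(5√5) · 3 = -6√5/5 m/s
The top is descending at 6√5/5 ≈ 2.683 m/s.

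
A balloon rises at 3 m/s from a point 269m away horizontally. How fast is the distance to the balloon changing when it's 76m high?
228√78137/78137 ≈ 0.8157 m/s

z² = 269² + y²
z = √(269² + 76²) = √78137
dz/dt = y/z · dy/dt = 76/√78137 · 3 = 228√78137/78137 ≈ 0.8157 m/s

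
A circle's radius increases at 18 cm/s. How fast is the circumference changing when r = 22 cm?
36π cm/s

C = 2πr
dC/dt = 2π · dr/dt = 2π · 18 = 36π cm/s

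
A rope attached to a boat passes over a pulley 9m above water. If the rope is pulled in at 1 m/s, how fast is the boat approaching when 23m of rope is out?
23√7/56 ≈ 1.087 m/s

rope² = x² + 9²
x = √(23² - 9²) = 8√7
dx/dt = (rope/x) · d(rope)/dt = (23/(8√7)) · (-1) = -23√7/56 m/s
The boat approaches at 23√7/56 ≈ 1.087 m/s.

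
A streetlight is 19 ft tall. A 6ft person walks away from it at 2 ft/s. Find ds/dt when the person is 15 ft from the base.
12/13 ft/s

By similar triangles: 19/(x+s) = 6/s
Solving: s = 6x/13
ds/dt = 6/13 · dx/dt = 6/13 · 2 = 12/13 ft/s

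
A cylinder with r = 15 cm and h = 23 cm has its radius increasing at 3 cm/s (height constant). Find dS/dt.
318π cm²/s

S = 2πrh + 2πr² (lateral + bases)
dS/dt = (2πh + 4πr)·dr/dt = (2π·23 + 4π·15)·3
= 318π cm²/s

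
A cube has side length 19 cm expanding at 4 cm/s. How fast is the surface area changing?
912 cm²/s

A = 6s²
dA/dt = 12s · ds/dt = 12·19·4 = 912 cm²/s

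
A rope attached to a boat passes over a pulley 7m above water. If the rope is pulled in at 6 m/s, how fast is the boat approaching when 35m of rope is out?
5√6/2 ≈ 6.124 m/s

rope² = x² + 7²
x = √(35² - 7²) = 14√6
dx/dt = (rope/x) · d(rope)/dt = (35/(14√6)) · (-6) = -5√6/2 m/s
The boat approaches at 5√6/2 ≈ 6.124 m/s.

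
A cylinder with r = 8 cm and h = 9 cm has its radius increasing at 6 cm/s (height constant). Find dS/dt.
300π cm²/s

S = 2πrh + 2πr² (lateral + bases)
dS/dt = (2πh + 4πr)·dr/dt = (2π·9 + 4π·8)·6
= 300π cm²/s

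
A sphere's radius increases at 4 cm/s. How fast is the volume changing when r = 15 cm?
3600π cm³/s

V = (4/3)πr³
dV/dt = dV/dr · dr/dt = 4πr² · 4
At r = 15: dV/dt = 3600π cm³/s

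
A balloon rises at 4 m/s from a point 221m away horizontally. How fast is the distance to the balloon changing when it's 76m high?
304√54617/54617 ≈ 1.301 m/s

z² = 221² + y²
z = √(221² + 76²) = √54617
dz/dt = y/z · dy/dt = 76/√54617 · 4 = 304√54617/54617 ≈ 1.301 m/s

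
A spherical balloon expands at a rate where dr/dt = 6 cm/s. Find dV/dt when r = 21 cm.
10584π cm³/s

V = (4/3)πr³
dV/dt = dV/dr · dr/dt = 4πr² · 6
At r = 21: dV/dt = 10584π cm³/s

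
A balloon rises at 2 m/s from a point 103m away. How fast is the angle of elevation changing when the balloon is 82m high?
0.011885 rad/s

tan(θ) = y/103
sec²(θ) · dθ/dt = (1/103) · dy/dt
dθ/dt = cos²(θ)/103 · 2 = 103/(103² + 82²) · 2
dθ/dt = 0.011885 rad/s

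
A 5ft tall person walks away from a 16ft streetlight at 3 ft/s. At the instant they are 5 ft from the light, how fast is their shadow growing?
15/11 ft/s

By similar triangles: 16/(x+s) = 5/s
Solving: s = 5x/11
ds/dt = 5/11 · dx/dt = 5/11 · 3 = 15/11 ft/s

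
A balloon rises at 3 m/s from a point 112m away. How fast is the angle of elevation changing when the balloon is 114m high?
0.013156 rad/s

tan(θ) = y/112
sec²(θ) · dθ/dt = (1/112) · dy/dt
dθ/dt = cos²(θ)/112 · 3 = 112/(112² + 114²) · 3
dθ/dt = 0.013156 rad/s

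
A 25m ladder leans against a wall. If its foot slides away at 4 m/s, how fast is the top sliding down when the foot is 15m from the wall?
3 m/s

x² + y² = 25²
2x·dx/dt + 2y·dy/dt = 0
dy/dt = -x/y · dx/dt = -15/20 · 4 = -3 m/s
The top is descending at 3 m/s.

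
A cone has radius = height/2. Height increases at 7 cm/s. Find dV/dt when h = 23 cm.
3703π/4 cm³/s

V = (1/3)π(h/2)²h = πh³/12
dV/dt = πh²/4 · 7
At h = 23: dV/dt = 3703π/4 cm³/s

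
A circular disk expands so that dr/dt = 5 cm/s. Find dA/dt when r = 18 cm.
180π cm²/s

A = πr²
dA/dt = 2πr · dr/dt = 2π(18)(5) = 180π cm²/s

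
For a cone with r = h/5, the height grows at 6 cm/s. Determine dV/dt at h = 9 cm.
486π/25 cm³/s

V = (1/3)π(h/5)²h = πh³/75
dV/dt = πh²/25 · 6
At h = 9: dV/dt = 486π/25 cm³/s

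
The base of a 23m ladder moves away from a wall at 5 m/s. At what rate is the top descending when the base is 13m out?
13√10/12 ≈ 3.426 m/s

x² + y² = 23²
2x·dx/dt + 2y·dy/dt = 0
dy/dt = -x/y · dx/dt = -13/(6√10) · 5 = -13√10/12 m/s
The top is descending at 13√10/12 ≈ 3.426 m/s.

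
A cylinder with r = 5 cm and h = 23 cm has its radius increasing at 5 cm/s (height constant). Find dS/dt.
330π cm²/s

S = 2πrh + 2πr² (lateral + bases)
dS/dt = (2πh + 4πr)·dr/dt = (2π·23 + 4π·5)·5
= 330π cm²/s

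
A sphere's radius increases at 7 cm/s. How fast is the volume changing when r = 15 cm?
6300π cm³/s

V = (4/3)πr³
dV/dt = dV/dr · dr/dt = 4πr² · 7
At r = 15: dV/dt = 6300π cm³/s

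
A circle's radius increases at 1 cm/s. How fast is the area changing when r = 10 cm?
20π cm²/s

A = πr²
dA/dt = 2πr · dr/dt = 2π(10)(1) = 20π cm²/s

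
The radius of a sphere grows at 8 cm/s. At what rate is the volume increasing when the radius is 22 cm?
15488π cm³/s

V = (4/3)πr³
dV/dt = dV/dr · dr/dt = 4πr² · 8
At r = 22: dV/dt = 15488π cm³/s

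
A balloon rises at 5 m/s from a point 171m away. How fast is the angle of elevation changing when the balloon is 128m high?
0.01874 rad/s

tan(θ) = y/171
sec²(θ) · dθ/dt = (1/171) · dy/dt
dθ/dt = cos²(θ)/171 · 5 = 171/(171² + 128²) · 5
dθ/dt = 0.01874 rad/s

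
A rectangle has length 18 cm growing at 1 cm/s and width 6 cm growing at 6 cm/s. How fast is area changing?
114 cm²/s

A = lw
dA/dt = w·dl/dt + l·dw/dt = 6·1 + 18·6 = 114 cm²/s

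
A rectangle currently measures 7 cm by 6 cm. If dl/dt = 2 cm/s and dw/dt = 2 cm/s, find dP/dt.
8 cm/s

P = 2(l + w)
dP/dt = 2(dl/dt + dw/dt) = 2(2 + 2) = 8 cm/s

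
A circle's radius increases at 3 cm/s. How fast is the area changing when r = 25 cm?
150π cm²/s

A = πr²
dA/dt = 2πr · dr/dt = 2π(25)(3) = 150π cm²/s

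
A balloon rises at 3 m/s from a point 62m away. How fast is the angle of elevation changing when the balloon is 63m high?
0.023806 rad/s

tan(θ) = y/62
sec²(θ) · dθ/dt = (1/62) · dy/dt
dθ/dt = cos²(θ)/62 · 3 = 62/(62² + 63²) · 3
dθ/dt = 0.023806 rad/s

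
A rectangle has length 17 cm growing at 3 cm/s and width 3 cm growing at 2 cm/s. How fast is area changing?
43 cm²/s

A = lw
dA/dt = w·dl/dt + l·dw/dt = 3·3 + 17·2 = 43 cm²/s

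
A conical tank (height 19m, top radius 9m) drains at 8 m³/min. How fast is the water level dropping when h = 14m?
722/(3969π) ≈ 0.0579 m/min

r/h = 9/19, so r = (9/19)h
V = (1/3)πr²h = (1/3)π((9/19)h)²h = (27/361)πh³
dV/dh = (81/361)πh²
dh/dt = (dV/dt)/(dV/dh) = -8/((81/361)π·14²) = -722/(3969π) m/min
The level is dropping at 722/(3969π) ≈ 0.0579 m/min.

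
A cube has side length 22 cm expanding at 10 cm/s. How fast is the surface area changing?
2640 cm²/s

A = 6s²
dA/dt = 12s · ds/dt = 12·22·10 = 2640 cm²/s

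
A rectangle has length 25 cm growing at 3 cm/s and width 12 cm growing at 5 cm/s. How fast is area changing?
161 cm²/s

A = lw
dA/dt = w·dl/dt + l·dw/dt = 12·3 + 25·5 = 161 cm²/s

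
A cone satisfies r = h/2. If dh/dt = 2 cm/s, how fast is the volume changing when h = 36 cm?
648π cm³/s

V = (1/3)π(h/2)²h = πh³/12
dV/dt = πh²/4 · 2
At h = 36: dV/dt = 648π cm³/s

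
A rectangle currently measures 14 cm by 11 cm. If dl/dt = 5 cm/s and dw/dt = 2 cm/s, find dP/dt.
14 cm/s

P = 2(l + w)
dP/dt = 2(dl/dt + dw/dt) = 2(5 + 2) = 14 cm/s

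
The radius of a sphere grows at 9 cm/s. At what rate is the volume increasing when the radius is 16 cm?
9216π cm³/s

V = (4/3)πr³
dV/dt = dV/dr · dr/dt = 4πr² · 9
At r = 16: dV/dt = 9216π cm³/s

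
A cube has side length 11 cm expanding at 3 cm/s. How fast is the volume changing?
1089 cm³/s

V = s³
dV/dt = 3s² · ds/dt = 3·11²·3 = 1089 cm³/s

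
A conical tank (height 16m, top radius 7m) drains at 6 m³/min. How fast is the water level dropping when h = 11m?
1536/(5929π) ≈ 0.08246 m/min

r/h = 7/16, so r = (7/16)h
V = (1/3)πr²h = (1/3)π((7/16)h)²h = (49/768)πh³
dV/dh = (49/256)πh²
dh/dt = (dV/dt)/(dV/dh) = -6/((49/256)π·11²) = -1536/(5929π) m/min
The level is dropping at 1536/(5929π) ≈ 0.08246 m/min.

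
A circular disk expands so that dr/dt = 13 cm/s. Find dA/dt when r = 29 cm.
754π cm²/s

A = πr²
dA/dt = 2πr · dr/dt = 2π(29)(13) = 754π cm²/s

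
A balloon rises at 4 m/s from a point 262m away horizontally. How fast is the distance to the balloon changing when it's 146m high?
146√22490/11245 ≈ 1.947 m/s

z² = 262² + y²
z = √(262² + 146²) = 2√22490
dz/dt = y/z · dy/dt = 146/(2√22490) · 4 = 146√22490/11245 ≈ 1.947 m/s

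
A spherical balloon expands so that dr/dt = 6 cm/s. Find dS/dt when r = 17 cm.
816π cm²/s

S = 4πr²
dS/dt = dS/dr · dr/dt = 8πr · 6
At r = 17: dS/dt = 816π cm²/s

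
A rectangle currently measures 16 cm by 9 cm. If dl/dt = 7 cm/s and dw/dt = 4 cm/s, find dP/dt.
22 cm/s

P = 2(l + w)
dP/dt = 2(dl/dt + dw/dt) = 2(7 + 4) = 22 cm/s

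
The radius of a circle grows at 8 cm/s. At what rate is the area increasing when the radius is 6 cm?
96π cm²/s

A = πr²
dA/dt = 2πr · dr/dt = 2π(6)(8) = 96π cm²/s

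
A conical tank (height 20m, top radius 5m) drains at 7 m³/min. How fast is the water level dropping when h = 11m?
112/(121π) ≈ 0.2946 m/min

r/h = 5/20, so r = (1/4)h
V = (1/3)πr²h = (1/3)π((1/4)h)²h = (1/48)πh³
dV/dh = (1/16)πh²
dh/dt = (dV/dt)/(dV/dh) = -7/((1/16)π·11²) = -112/(121π) m/min
The level is dropping at 112/(121π) ≈ 0.2946 m/min.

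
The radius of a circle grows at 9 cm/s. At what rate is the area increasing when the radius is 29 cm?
522π cm²/s

A = πr²
dA/dt = 2πr · dr/dt = 2π(29)(9) = 522π cm²/s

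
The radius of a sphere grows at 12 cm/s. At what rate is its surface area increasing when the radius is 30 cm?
2880π cm²/s

S = 4πr²
dS/dt = dS/dr · dr/dt = 8πr · 12
At r = 30: dS/dt = 2880π cm²/s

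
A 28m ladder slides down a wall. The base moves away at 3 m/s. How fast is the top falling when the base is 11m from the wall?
11√663/221 ≈ 1.282 m/s

x² + y² = 28²
2x·dx/dt + 2y·dy/dt = 0
dy/dt = -x/y · dx/dt = -11/√663 · 3 = -11√663/221 m/s
The top is descending at 11√663/221 ≈ 1.282 m/s.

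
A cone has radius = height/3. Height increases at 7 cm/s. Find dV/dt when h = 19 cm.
2527π/9 cm³/s

V = (1/3)π(h/3)²h = πh³/27
dV/dt = πh²/9 · 7
At h = 19: dV/dt = 2527π/9 cm³/s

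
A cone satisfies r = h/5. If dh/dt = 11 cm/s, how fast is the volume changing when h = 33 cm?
11979π/25 cm³/s

V = (1/3)π(h/5)²h = πh³/75
dV/dt = πh²/25 · 11
At h = 33: dV/dt = 11979π/25 cm³/s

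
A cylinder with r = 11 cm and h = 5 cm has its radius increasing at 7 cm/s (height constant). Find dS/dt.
378π cm²/s

S = 2πrh + 2πr² (lateral + bases)
dS/dt = (2πh + 4πr)·dr/dt = (2π·5 + 4π·11)·7
= 378π cm²/s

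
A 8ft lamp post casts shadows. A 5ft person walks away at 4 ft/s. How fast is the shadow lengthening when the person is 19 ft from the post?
20/3 ft/s

By similar triangles: 8/(x+s) = 5/s
Solving: s = 5x/3
ds/dt = 5/3 · dx/dt = 5/3 · 4 = 20/3 ft/s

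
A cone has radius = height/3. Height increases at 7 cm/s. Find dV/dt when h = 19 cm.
2527π/9 cm³/s

V = (1/3)π(h/3)²h = πh³/27
dV/dt = πh²/9 · 7
At h = 19: dV/dt = 2527π/9 cm³/s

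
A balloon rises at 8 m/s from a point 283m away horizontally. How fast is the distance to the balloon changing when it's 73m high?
292√85418/42709 ≈ 1.998 m/s

z² = 283² + y²
z = √(283² + 73²) = √85418
dz/dt = y/z · dy/dt = 73/√85418 · 8 = 292√85418/42709 ≈ 1.998 m/s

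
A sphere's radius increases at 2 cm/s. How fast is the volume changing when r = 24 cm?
4608π cm³/s

V = (4/3)πr³
dV/dt = dV/dr · dr/dt = 4πr² · 2
At r = 24: dV/dt = 4608π cm³/s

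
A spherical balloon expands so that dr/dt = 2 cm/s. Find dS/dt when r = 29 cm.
464π cm²/s

S = 4πr²
dS/dt = dS/dr · dr/dt = 8πr · 2
At r = 29: dS/dt = 464π cm²/s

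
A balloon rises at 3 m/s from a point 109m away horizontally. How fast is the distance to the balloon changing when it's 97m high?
291√21290/21290 ≈ 1.994 m/s

z² = 109² + y²
z = √(109² + 97²) = √21290
dz/dt = y/z · dy/dt = 97/√21290 · 3 = 291√21290/21290 ≈ 1.994 m/s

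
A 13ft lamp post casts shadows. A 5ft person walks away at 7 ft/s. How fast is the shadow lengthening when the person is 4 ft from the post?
35/8 ft/s

By similar triangles: 13/(x+s) = 5/s
Solving: s = 5x/8
ds/dt = 5/8 · dx/dt = 5/8 · 7 = 35/8 ft/s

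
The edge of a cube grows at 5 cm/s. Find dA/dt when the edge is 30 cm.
1800 cm²/s

A = 6s²
dA/dt = 12s · ds/dt = 12·30·5 = 1800 cm²/s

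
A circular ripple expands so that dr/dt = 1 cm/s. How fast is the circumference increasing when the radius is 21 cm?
2π cm/s

C = 2πr
dC/dt = 2π · dr/dt = 2π · 1 = 2π cm/s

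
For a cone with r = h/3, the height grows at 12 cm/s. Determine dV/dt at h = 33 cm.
1452π cm³/s

V = (1/3)π(h/3)²h = πh³/27
dV/dt = πh²/9 · 12
At h = 33: dV/dt = 1452π cm³/s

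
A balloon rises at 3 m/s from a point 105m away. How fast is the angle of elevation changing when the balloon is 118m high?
0.012626 rad/s

tan(θ) = y/105
sec²(θ) · dθ/dt = (1/105) · dy/dt
dθ/dt = cos²(θ)/105 · 3 = 105/(105² + 118²) · 3
dθ/dt = 0.012626 rad/s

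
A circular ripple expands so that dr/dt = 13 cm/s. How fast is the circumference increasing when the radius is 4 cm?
26π cm/s

C = 2πr
dC/dt = 2π · dr/dt = 2π · 13 = 26π cm/s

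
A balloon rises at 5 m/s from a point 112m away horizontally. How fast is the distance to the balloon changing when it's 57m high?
285√15793/15793 ≈ 2.268 m/s

z² = 112² + y²
z = √(112² + 57²) = √15793
dz/dt = y/z · dy/dt = 57/√15793 · 5 = 285√15793/15793 ≈ 2.268 m/s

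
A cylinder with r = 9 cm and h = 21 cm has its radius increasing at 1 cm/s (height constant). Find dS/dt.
78π cm²/s

S = 2πrh + 2πr² (lateral + bases)
dS/dt = (2πh + 4πr)·dr/dt = (2π·21 + 4π·9)·1
= 78π cm²/s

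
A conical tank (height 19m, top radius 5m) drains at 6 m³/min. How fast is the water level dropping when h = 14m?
1083/(2450π) ≈ 0.1407 m/min

r/h = 5/19, so r = (5/19)h
V = (1/3)πr²h = (1/3)π((5/19)h)²h = (25/1083)πh³
dV/dh = (25/361)πh²
dh/dt = (dV/dt)/(dV/dh) = -6/((25/361)π·14²) = -1083/(2450π) m/min
The level is dropping at 1083/(2450π) ≈ 0.1407 m/min.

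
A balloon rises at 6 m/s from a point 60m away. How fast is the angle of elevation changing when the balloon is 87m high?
0.032232 rad/s

tan(θ) = y/60
sec²(θ) · dθ/dt = (1/60) · dy/dt
dθ/dt = cos²(θ)/60 · 6 = 60/(60² + 87²) · 6
dθ/dt = 0.032232 rad/s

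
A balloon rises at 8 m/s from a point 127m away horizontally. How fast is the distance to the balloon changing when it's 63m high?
252√20098/10049 ≈ 3.555 m/s

z² = 127² + y²
z = √(127² + 63²) = √20098
dz/dt = y/z · dy/dt = 63/√20098 · 8 = 252√20098/10049 ≈ 3.555 m/s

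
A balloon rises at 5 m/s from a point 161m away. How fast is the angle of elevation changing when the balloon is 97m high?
0.022785 rad/s

tan(θ) = y/161
sec²(θ) · dθ/dt = (1/161) · dy/dt
dθ/dt = cos²(θ)/161 · 5 = 161/(161² + 97²) · 5
dθ/dt = 0.022785 rad/s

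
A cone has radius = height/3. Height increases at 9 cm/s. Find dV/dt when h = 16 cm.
256π cm³/s

V = (1/3)π(h/3)²h = πh³/27
dV/dt = πh²/9 · 9
At h = 16: dV/dt = 256π cm³/s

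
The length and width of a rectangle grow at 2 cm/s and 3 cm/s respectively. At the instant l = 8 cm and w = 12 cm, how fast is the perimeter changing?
10 cm/s

P = 2(l + w)
dP/dt = 2(dl/dt + dw/dt) = 2(2 + 3) = 10 cm/s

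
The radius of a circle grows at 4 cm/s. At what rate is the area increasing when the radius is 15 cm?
120π cm²/s

A = πr²
dA/dt = 2πr · dr/dt = 2π(15)(4) = 120π cm²/s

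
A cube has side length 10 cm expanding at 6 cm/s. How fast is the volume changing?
1800 cm³/s

V = s³
dV/dt = 3s² · ds/dt = 3·10²·6 = 1800 cm³/s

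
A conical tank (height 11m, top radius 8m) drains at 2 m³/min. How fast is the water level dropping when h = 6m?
121/(1152π) ≈ 0.03343 m/min

r/h = 8/11, so r = (8/11)h
V = (1/3)πr²h = (1/3)π((8/11)h)²h = (64/363)πh³
dV/dh = (64/121)πh²
dh/dt = (dV/dt)/(dV/dh) = -2/((64/121)π·6²) = -121/(1152π) m/min
The level is dropping at 121/(1152π) ≈ 0.03343 m/min.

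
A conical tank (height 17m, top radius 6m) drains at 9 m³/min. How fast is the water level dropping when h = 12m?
289/(576π) ≈ 0.1597 m/min

r/h = 6/17, so r = (6/17)h
V = (1/3)πr²h = (1/3)π((6/17)h)²h = (12/289)πh³
dV/dh = (36/289)πh²
dh/dt = (dV/dt)/(dV/dh) = -9/((36/289)π·12²) = -289/(576π) m/min
The level is dropping at 289/(576π) ≈ 0.1597 m/min.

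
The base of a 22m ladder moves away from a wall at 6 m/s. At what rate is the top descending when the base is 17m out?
34√195/65 ≈ 7.304 m/s

x² + y² = 22²
2x·dx/dt + 2y·dy/dt = 0
dy/dt = -x/y · dx/dt = -17/√195 · 6 = -34√195/65 m/s
The top is descending at 34√195/65 ≈ 7.304 m/s.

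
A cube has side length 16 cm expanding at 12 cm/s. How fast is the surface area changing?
2304 cm²/s

A = 6s²
dA/dt = 12s · ds/dt = 12·16·12 = 2304 cm²/s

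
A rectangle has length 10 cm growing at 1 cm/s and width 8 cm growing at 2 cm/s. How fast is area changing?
28 cm²/s

A = lw
dA/dt = w·dl/dt + l·dw/dt = 8·1 + 10·2 = 28 cm²/s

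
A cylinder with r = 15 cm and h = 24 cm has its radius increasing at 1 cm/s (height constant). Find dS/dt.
108π cm²/s

S = 2πrh + 2πr² (lateral + bases)
dS/dt = (2πh + 4πr)·dr/dt = (2π·24 + 4π·15)·1
= 108π cm²/s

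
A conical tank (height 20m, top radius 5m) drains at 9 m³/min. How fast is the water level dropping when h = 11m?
144/(121π) ≈ 0.3788 m/min

r/h = 5/20, so r = (1/4)h
V = (1/3)πr²h = (1/3)π((1/4)h)²h = (1/48)πh³
dV/dh = (1/16)πh²
dh/dt = (dV/dt)/(dV/dh) = -9/((1/16)π·11²) = -144/(121π) m/min
The level is dropping at 144/(121π) ≈ 0.3788 m/min.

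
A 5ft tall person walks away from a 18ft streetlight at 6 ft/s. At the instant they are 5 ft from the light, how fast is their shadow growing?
30/13 ft/s

By similar triangles: 18/(x+s) = 5/s
Solving: s = 5x/13
ds/dt = 5/13 · dx/dt = 5/13 · 6 = 30/13 ft/s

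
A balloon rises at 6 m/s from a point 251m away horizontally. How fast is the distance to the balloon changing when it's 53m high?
159√65810/32905 ≈ 1.24 m/s

z² = 251² + y²
z = √(251² + 53²) = √65810
dz/dt = y/z · dy/dt = 53/√65810 · 6 = 159√65810/32905 ≈ 1.24 m/s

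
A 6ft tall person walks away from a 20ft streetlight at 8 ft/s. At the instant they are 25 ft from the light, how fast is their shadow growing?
24/7 ft/s

By similar triangles: 20/(x+s) = 6/s
Solving: s = 6x/14
ds/dt = 6/14 · dx/dt = 3/7 · 8 = 24/7 ft/s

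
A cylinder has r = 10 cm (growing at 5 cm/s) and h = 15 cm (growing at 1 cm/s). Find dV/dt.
1600π cm³/s

V = πr²h
dV/dt = 2πrh·dr/dt + πr²·dh/dt
= 2π(10)(15)(5) + π(10)²(1)
= 1600π cm³/s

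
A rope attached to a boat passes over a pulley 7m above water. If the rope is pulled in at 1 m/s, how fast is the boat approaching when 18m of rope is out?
18√11/55 ≈ 1.085 m/s

rope² = x² + 7²
x = √(18² - 7²) = 5√11
dx/dt = (rope/x) · d(rope)/dt = (18/(5√11)) · (-1) = -18√11/55 m/s
The boat approaches at 18√11/55 ≈ 1.085 m/s.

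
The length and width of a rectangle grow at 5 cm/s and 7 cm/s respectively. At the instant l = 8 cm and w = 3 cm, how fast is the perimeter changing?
24 cm/s

P = 2(l + w)
dP/dt = 2(dl/dt + dw/dt) = 2(5 + 7) = 24 cm/s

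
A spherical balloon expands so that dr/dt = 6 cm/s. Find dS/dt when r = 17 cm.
816π cm²/s

S = 4πr²
dS/dt = dS/dr · dr/dt = 8πr · 6
At r = 17: dS/dt = 816π cm²/s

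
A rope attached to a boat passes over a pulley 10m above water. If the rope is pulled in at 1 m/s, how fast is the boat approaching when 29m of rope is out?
29√741/741 ≈ 1.065 m/s

rope² = x² + 10²
x = √(29² - 10²) = √741
dx/dt = (rope/x) · d(rope)/dt = (29/√741) · (-1) = -29√741/741 m/s
The boat approaches at 29√741/741 ≈ 1.065 m/s.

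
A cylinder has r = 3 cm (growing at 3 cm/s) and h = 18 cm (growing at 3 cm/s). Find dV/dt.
351π cm³/s

V = πr²h
dV/dt = 2πrh·dr/dt + πr²·dh/dt
= 2π(3)(18)(3) + π(3)²(3)
= 351π cm³/s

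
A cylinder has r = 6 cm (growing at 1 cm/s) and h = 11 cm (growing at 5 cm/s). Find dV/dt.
312π cm³/s

V = πr²h
dV/dt = 2πrh·dr/dt + πr²·dh/dt
= 2π(6)(11)(1) + π(6)²(5)
= 312π cm³/s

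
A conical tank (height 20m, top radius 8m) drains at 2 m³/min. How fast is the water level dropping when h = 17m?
25/(578π) ≈ 0.01377 m/min

r/h = 8/20, so r = (2/5)h
V = (1/3)πr²h = (1/3)π((2/5)h)²h = (4/75)πh³
dV/dh = (4/25)πh²
dh/dt = (dV/dt)/(dV/dh) = -2/((4/25)π·17²) = -25/(578π) m/min
The level is dropping at 25/(578π) ≈ 0.01377 m/min.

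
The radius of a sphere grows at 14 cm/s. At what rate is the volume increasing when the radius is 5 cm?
1400π cm³/s

V = (4/3)πr³
dV/dt = dV/dr · dr/dt = 4πr² · 14
At r = 5: dV/dt = 1400π cm³/s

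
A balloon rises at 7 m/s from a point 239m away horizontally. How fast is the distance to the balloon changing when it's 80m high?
560√63521/63521 ≈ 2.222 m/s

z² = 239² + y²
z = √(239² + 80²) = √63521
dz/dt = y/z · dy/dt = 80/√63521 · 7 = 560√63521/63521 ≈ 2.222 m/s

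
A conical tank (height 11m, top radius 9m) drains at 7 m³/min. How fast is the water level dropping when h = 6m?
847/(2916π) ≈ 0.09246 m/min

r/h = 9/11, so r = (9/11)h
V = (1/3)πr²h = (1/3)π((9/11)h)²h = (27/121)πh³
dV/dh = (81/121)πh²
dh/dt = (dV/dt)/(dV/dh) = -7/((81/121)π·6²) = -847/(2916π) m/min
The level is dropping at 847/(2916π) ≈ 0.09246 m/min.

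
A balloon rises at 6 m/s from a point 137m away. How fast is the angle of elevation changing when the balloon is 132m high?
0.022712 rad/s

tan(θ) = y/137
sec²(θ) · dθ/dt = (1/137) · dy/dt
dθ/dt = cos²(θ)/137 · 6 = 137/(137² + 132²) · 6
dθ/dt = 0.022712 rad/s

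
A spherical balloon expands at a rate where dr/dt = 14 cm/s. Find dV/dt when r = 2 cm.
224π cm³/s

V = (4/3)πr³
dV/dt = dV/dr · dr/dt = 4πr² · 14
At r = 2: dV/dt = 224π cm³/s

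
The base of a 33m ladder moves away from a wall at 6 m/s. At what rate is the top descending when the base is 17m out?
51√2/20 ≈ 3.606 m/s

x² + y² = 33²
2x·dx/dt + 2y·dy/dt = 0
dy/dt = -x/y · dx/dt = -17/(20√2) · 6 = -51√2/20 m/s
The top is descending at 51√2/20 ≈ 3.606 m/s.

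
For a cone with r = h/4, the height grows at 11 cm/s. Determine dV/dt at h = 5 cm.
275π/16 cm³/s

V = (1/3)π(h/4)²h = πh³/48
dV/dt = πh²/16 · 11
At h = 5: dV/dt = 275π/16 cm³/s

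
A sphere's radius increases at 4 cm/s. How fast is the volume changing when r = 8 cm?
1024π cm³/s

V = (4/3)πr³
dV/dt = dV/dr · dr/dt = 4πr² · 4
At r = 8: dV/dt = 1024π cm³/s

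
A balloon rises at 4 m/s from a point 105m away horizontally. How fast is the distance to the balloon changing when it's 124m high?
496√26401/26401 ≈ 3.053 m/s

z² = 105² + y²
z = √(105² + 124²) = √26401
dz/dt = y/z · dy/dt = 124/√26401 · 4 = 496√26401/26401 ≈ 3.053 m/s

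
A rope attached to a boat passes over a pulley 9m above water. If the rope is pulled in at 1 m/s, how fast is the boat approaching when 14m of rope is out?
14√115/115 ≈ 1.306 m/s

rope² = x² + 9²
x = √(14² - 9²) = √115
dx/dt = (rope/x) · d(rope)/dt = (14/√115) · (-1) = -14√115/115 m/s
The boat approaches at 14√115/115 ≈ 1.306 m/s.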